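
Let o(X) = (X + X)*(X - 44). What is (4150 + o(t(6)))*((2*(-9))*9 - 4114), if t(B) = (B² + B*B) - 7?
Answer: -29418880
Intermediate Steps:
t(B) = -7 + 2*B² (t(B) = (B² + B²) - 7 = 2*B² - 7 = -7 + 2*B²)
o(X) = 2*X*(-44 + X) (o(X) = (2*X)*(-44 + X) = 2*X*(-44 + X))
(4150 + o(t(6)))*((2*(-9))*9 - 4114) = (4150 + 2*(-7 + 2*6²)*(-44 + (-7 + 2*6²)))*((2*(-9))*9 - 4114) = (4150 + 2*(-7 + 2*36)*(-44 + (-7 + 2*36)))*(-18*9 - 4114) = (4150 + 2*(-7 + 72)*(-44 + (-7 + 72)))*(-162 - 4114) = (4150 + 2*65*(-44 + 65))*(-4276) = (4150 + 2*65*21)*(-4276) = (4150 + 2730)*(-4276) = 6880*(-4276) = -29418880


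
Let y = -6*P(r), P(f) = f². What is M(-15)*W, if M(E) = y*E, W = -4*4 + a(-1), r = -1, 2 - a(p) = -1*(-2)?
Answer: -1440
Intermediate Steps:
a(p) = 0 (a(p) = 2 - (-1)*(-2) = 2 - 1*2 = 2 - 2 = 0)
y = -6 (y = -6*(-1)² = -6*1 = -6)
W = -16 (W = -4*4 + 0 = -16 + 0 = -16)
M(E) = -6*E
M(-15)*W = -6*(-15)*(-16) = 90*(-16) = -1440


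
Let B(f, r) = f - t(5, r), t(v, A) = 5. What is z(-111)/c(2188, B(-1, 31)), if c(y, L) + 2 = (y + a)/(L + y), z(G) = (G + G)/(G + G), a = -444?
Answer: -1091/1310 ≈ -0.83282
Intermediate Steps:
z(G) = 1 (z(G) = (2*G)/((2*G)) = (2*G)*(1/(2*G)) = 1)
B(f, r) = -5 + f (B(f, r) = f - 1*5 = f - 5 = -5 + f)
c(y, L) = -2 + (-444 + y)/(L + y) (c(y, L) = -2 + (y - 444)/(L + y) = -2 + (-444 + y)/(L + y))
z(-111)/c(2188, B(-1, 31)) = 1/((-444 - 1*2188 - 2*(-5 - 1))/((-5 - 1) + 2188)) = 1/((-444 - 2188 - 2*(-6))/(-6 + 2188)) = 1/((-444 - 2188 + 12)/2182) = 1/((1/2182)*(-2620)) = 1/(-1310/1091) = 1*(-1091/1310) = -1091/1310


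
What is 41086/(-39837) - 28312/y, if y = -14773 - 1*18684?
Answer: -246749158/1332826509 ≈ -0.18513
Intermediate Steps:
y = -33457 (y = -14773 - 18684 = -33457)
41086/(-39837) - 28312/y = 41086/(-39837) - 28312/(-33457) = 41086*(-1/39837) - 28312*(-1/33457) = -41086/39837 + 28312/33457 = -246749158/1332826509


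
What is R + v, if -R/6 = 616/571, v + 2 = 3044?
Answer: 1733286/571 ≈ 3035.5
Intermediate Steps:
v = 3042 (v = -2 + 3044 = 3042)
R = -3696/571 ≈ -6.4729
R + v = -3696/571 + 3042 = 1733286/571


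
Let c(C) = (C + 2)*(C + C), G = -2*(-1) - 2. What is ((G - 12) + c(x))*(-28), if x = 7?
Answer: -3192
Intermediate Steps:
G = 0 (G = 2 - 2 = 0)
c(C) = 2*C*(2 + C) (c(C) = (2 + C)*(2*C) = 2*C*(2 + C))
((G - 12) + c(x))*(-28) = ((0 - 12) + 2*7*(2 + 7))*(-28) = (-12 + 2*7*9)*(-28) = (-12 + 126)*(-28) = 114*(-28) = -3192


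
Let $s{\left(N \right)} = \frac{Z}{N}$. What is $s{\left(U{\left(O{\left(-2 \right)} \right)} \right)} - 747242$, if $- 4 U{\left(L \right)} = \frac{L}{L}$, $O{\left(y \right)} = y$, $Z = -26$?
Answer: $-747138$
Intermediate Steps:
$U{\left(L \right)} = - \frac{1}{4}$ ($U{\left(L \right)} = - \frac{L \frac{1}{L}}{4} = \left(- \frac{1}{4}\right) 1 = - \frac{1}{4}$)
$s{\left(N \right)} = - \frac{26}{N}$
$s{\left(U{\left(O{\left(-2 \right)} \right)} \right)} - 747242 = - \frac{26}{- \frac{1}{4}} - 747242 = \left(-26\right) \left(-4\right) - 747242 = 104 - 747242 = -747138$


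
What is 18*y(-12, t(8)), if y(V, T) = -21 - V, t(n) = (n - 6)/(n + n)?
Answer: -162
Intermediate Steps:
t(n) = (-6 + n)/(2*n) (t(n) = (-6 + n)/((2*n)) = (-6 + n)*(1/(2*n)) = (-6 + n)/(2*n))
18*y(-12, t(8)) = 18*(-21 - 1*(-12)) = 18*(-21 + 12) = 18*(-9) = -162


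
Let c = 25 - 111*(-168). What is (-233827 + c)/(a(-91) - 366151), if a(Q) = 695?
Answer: 107577/182728 ≈ 0.58873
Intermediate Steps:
c = 18673 (c = 25 + 18648 = 18673)
(-233827 + c)/(a(-91) - 366151) = (-233827 + 18673)/(695 - 366151) = -215154/(-365456) = -215154*(-1/365456) = 107577/182728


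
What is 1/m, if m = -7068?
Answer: -1/7068 ≈ -0.00014148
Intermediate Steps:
1/m = 1/(-7068) = -1/7068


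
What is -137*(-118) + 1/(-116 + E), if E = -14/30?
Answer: 28241987/1747 ≈ 16166.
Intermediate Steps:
E = -7/15 (E = -14*1/30 = -7/15 ≈ -0.46667)
-137*(-118) + 1/(-116 + E) = -137*(-118) + 1/(-116 - 7/15) = 16166 + 1/(-1747/15) = 16166 - 15/1747 = 28241987/1747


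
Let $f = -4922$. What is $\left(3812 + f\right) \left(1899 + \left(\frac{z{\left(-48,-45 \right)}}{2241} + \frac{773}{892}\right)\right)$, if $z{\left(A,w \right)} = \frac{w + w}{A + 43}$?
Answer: $- \frac{78065810305}{37018} \approx -2.1089 \cdot 10^{6}$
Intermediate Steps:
$z{\left(A,w \right)} = \frac{2 w}{43 + A}$
$\left(3812 + f\right) \left(1899 + \left(\frac{z{\left(-48,-45 \right)}}{2241} + \frac{773}{892}\right)\right) = \left(3812 - 4922\right) \left(1899 + \left(\frac{2 \left(-45\right) \frac{1}{43 - 48}}{2241} + \frac{773}{892}\right)\right) = - 1110 \left(1899 + \left(2 \left(-45\right) \frac{1}{-5} \cdot \frac{1}{2241} + 773 \cdot \frac{1}{892}\right)\right) = - 1110 \left(1899 + \left(2 \left(-45\right) \left(- \frac{1}{5}\right) \frac{1}{2241} + \frac{773}{892}\right)\right) = - 1110 \left(1899 + \left(18 \cdot \frac{1}{2241} + \frac{773}{892}\right)\right) = - 1110 \left(1899 + \left(\frac{2}{249} + \frac{773}{892}\right)\right) = - 1110 \left(1899 + \frac{194261}{222108}\right) = \left(-1110\right) \frac{421977353}{222108} = - \frac{78065810305}{37018}$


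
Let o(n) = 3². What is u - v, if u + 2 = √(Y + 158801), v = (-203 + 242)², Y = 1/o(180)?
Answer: -1523 + √1429210/3 ≈ -1124.5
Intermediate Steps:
o(n) = 9
Y = ⅑ (Y = 1/9 = ⅑ ≈ 0.11111)
v = 1521 (v = 39² = 1521)
u = -2 + √1429210/3 (u = -2 + √(⅑ + 158801) = -2 + √(1429210/9) = -2 + √1429210/3 ≈ 396.50)
u - v = (-2 + √1429210/3) - 1*1521 = (-2 + √1429210/3) - 1521 = -1523 + √1429210/3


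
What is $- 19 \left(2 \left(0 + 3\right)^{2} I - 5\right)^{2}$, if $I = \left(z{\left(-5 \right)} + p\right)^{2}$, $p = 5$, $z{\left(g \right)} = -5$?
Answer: $-475$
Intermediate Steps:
$I = 0$ ($I = \left(-5 + 5\right)^{2} = 0^{2} = 0$)
$- 19 \left(2 \left(0 + 3\right)^{2} I - 5\right)^{2} = - 19 \left(2 \left(0 + 3\right)^{2} \cdot 0 - 5\right)^{2} = - 19 \left(2 \cdot 3^{2} \cdot 0 - 5\right)^{2} = - 19 \left(2 \cdot 9 \cdot 0 - 5\right)^{2} = - 19 \left(18 \cdot 0 - 5\right)^{2} = - 19 \left(0 - 5\right)^{2} = - 19 \left(-5\right)^{2} = \left(-19\right) 25 = -475$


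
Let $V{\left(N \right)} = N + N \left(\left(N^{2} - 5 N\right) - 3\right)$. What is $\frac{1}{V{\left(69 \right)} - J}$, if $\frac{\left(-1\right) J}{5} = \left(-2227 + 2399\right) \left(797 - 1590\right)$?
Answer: $- \frac{1}{377414} \approx -2.6496 \cdot 10^{-6}$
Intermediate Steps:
$V{\left(N \right)} = N + N \left(-3 + N^{2} - 5 N\right)$
$J = 681980$ ($J = - 5 \left(-2227 + 2399\right) \left(797 - 1590\right) = - 5 \cdot 172 \left(-793\right) = \left(-5\right) \left(-136396\right) = 681980$)
$\frac{1}{V{\left(69 \right)} - J} = \frac{1}{69 \left(-2 + 69^{2} - 345\right) - 681980} = \frac{1}{69 \left(-2 + 4761 - 345\right) - 681980} = \frac{1}{69 \cdot 4414 - 681980} = \frac{1}{304566 - 681980} = \frac{1}{-377414} = - \frac{1}{377414}$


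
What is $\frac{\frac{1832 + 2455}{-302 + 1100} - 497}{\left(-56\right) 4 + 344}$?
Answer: $- \frac{43591}{10640} \approx -4.0969$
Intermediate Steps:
$\frac{\frac{1832 + 2455}{-302 + 1100} - 497}{\left(-56\right) 4 + 344} = \frac{\frac{4287}{798} - 497}{-224 + 344} = \frac{4287 \cdot \frac{1}{798} - 497}{120} = \left(\frac{1429}{266} - 497\right) \frac{1}{120} = \left(- \frac{130773}{266}\right) \frac{1}{120} = - \frac{43591}{10640}$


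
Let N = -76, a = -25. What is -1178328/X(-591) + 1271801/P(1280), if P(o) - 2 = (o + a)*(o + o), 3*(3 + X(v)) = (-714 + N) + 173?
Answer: 5678999906297/1005607026 ≈ 5647.3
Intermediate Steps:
X(v) = -626/3 (X(v) = -3 + ((-714 - 76) + 173)/3 = -3 + (-790 + 173)/3 = -3 + (⅓)*(-617) = -3 - 617/3 = -626/3)
P(o) = 2 + 2*o*(-25 + o) (P(o) = 2 + (o - 25)*(o + o) = 2 + (-25 + o)*(2*o) = 2 + 2*o*(-25 + o))
-1178328/X(-591) + 1271801/P(1280) = -1178328/(-626/3) + 1271801/(2 - 50*1280 + 2*1280²) = -1178328*(-3/626) + 1271801/(2 - 64000 + 2*1638400) = 1767492/313 + 1271801/(2 - 64000 + 3276800) = 1767492/313 + 1271801/3212802 = 5678999906297/1005607026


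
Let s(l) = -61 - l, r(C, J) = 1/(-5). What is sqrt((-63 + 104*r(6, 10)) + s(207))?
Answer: I*sqrt(8795)/5 ≈ 18.756*I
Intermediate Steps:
r(C, J) = -1/5
sqrt((-63 + 104*r(6, 10)) + s(207)) = sqrt((-63 + 104*(-1/5)) + (-61 - 1*207)) = sqrt((-63 - 104/5) + (-61 - 207)) = sqrt(-419/5 - 268) = sqrt(-1759/5) = I*sqrt(8795)/5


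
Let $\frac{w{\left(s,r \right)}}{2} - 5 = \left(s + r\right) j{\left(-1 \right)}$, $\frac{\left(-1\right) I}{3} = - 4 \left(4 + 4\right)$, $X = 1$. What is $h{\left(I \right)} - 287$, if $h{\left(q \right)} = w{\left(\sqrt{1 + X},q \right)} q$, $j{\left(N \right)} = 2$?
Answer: $37537 + 384 \sqrt{2} \approx 38080.0$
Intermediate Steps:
$I = 96$ ($I = - 3 \left(- 4 \left(4 + 4\right)\right) = - 3 \left(\left(-4\right) 8\right) = \left(-3\right) \left(-32\right) = 96$)
$w{\left(s,r \right)} = 10 + 4 r + 4 s$ ($w{\left(s,r \right)} = 10 + 2 \left(s + r\right) 2 = 10 + 2 \left(r + s\right) 2 = 10 + 2 \left(2 r + 2 s\right) = 10 + \left(4 r + 4 s\right) = 10 + 4 r + 4 s$)
$h{\left(q \right)} = q \left(10 + 4 q + 4 \sqrt{2}\right)$ ($h{\left(q \right)} = \left(10 + 4 q + 4 \sqrt{1 + 1}\right) q = \left(10 + 4 q + 4 \sqrt{2}\right) q = q \left(10 + 4 q + 4 \sqrt{2}\right)$)
$h{\left(I \right)} - 287 = 2 \cdot 96 \left(5 + 2 \cdot 96 + 2 \sqrt{2}\right) - 287 = 2 \cdot 96 \left(5 + 192 + 2 \sqrt{2}\right) - 287 = 2 \cdot 96 \left(197 + 2 \sqrt{2}\right) - 287 = \left(37824 + 384 \sqrt{2}\right) - 287 = 37537 + 384 \sqrt{2}$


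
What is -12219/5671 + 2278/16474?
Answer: -94188634/46712027 ≈ -2.0164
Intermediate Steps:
-12219/5671 + 2278/16474 = -12219*1/5671 + 2278*(1/16474) = -12219/5671 + 1139/8237 = -94188634/46712027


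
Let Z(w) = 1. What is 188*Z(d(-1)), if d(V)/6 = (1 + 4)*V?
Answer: 188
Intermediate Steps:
d(V) = 30*V (d(V) = 6*((1 + 4)*V) = 6*(5*V) = 30*V)
188*Z(d(-1)) = 188*1 = 188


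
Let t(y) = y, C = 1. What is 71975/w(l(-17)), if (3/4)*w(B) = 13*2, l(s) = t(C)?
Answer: 215925/104 ≈ 2076.2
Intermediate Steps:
l(s) = 1
w(B) = 104/3 (w(B) = 4*(13*2)/3 = (4/3)*26 = 104/3)
71975/w(l(-17)) = 71975/(104/3) = 71975*(3/104) = 215925/104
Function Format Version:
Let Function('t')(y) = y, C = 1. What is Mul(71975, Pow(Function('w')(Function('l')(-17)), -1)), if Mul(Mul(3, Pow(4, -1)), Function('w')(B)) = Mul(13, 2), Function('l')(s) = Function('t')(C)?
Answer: Rational(215925, 104) ≈ 2076.2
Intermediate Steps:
Function('l')(s) = 1
Function('w')(B) = Rational(104, 3) (Function('w')(B) = Mul(Rational(4, 3), Mul(13, 2)) = Mul(Rational(4, 3), 26) = Rational(104, 3))
Mul(71975, Pow(Function('w')(Function('l')(-17)), -1)) = Mul(71975, Pow(Rational(104, 3), -1)) = Mul(71975, Rational(3, 104)) = Rational(215925, 104)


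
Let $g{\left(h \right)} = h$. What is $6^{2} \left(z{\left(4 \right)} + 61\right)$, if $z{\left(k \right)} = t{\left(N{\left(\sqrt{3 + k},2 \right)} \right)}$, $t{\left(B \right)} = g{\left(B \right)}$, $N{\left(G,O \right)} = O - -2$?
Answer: $2340$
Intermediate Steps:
$N{\left(G,O \right)} = 2 + O$ ($N{\left(G,O \right)} = O + 2 = 2 + O$)
$t{\left(B \right)} = B$
$z{\left(k \right)} = 4$ ($z{\left(k \right)} = 2 + 2 = 4$)
$6^{2} \left(z{\left(4 \right)} + 61\right) = 6^{2} \left(4 + 61\right) = 36 \cdot 65 = 2340$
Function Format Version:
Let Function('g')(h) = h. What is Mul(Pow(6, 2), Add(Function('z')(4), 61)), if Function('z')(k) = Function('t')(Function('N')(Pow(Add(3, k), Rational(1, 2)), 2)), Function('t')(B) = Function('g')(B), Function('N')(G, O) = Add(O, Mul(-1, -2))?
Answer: 2340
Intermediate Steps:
Function('N')(G, O) = Add(2, O) (Function('N')(G, O) = Add(O, 2) = Add(2, O))
Function('t')(B) = B
Function('z')(k) = 4 (Function('z')(k) = Add(2, 2) = 4)
Mul(Pow(6, 2), Add(Function('z')(4), 61)) = Mul(Pow(6, 2), Add(4, 61)) = Mul(36, 65) = 2340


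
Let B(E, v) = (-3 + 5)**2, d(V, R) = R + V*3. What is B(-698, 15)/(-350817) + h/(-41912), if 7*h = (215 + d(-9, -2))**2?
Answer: -97887407/830033022 ≈ -0.11793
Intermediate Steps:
d(V, R) = R + 3*V
B(E, v) = 4 (B(E, v) = 2**2 = 4)
h = 34596/7 (h = (215 + (-2 + 3*(-9)))**2/7 = (215 + (-2 - 27))**2/7 = (215 - 29)**2/7 = (1/7)*186**2 = (1/7)*34596 = 34596/7 ≈ 4942.3)
B(-698, 15)/(-350817) + h/(-41912) = 4/(-350817) + (34596/7)/(-41912) = 4*(-1/350817) + (34596/7)*(-1/41912) = -4/350817 - 279/2366 = -97887407/830033022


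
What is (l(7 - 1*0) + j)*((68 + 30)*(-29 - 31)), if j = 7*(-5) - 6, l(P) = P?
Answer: 199920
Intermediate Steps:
j = -41 (j = -35 - 6 = -41)
(l(7 - 1*0) + j)*((68 + 30)*(-29 - 31)) = ((7 - 1*0) - 41)*((68 + 30)*(-29 - 31)) = ((7 + 0) - 41)*(98*(-60)) = (7 - 41)*(-5880) = -34*(-5880) = 199920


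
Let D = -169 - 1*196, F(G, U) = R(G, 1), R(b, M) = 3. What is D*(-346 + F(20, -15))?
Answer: 125195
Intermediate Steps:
F(G, U) = 3
D = -365 (D = -169 - 196 = -365)
D*(-346 + F(20, -15)) = -365*(-346 + 3) = -365*(-343) = 125195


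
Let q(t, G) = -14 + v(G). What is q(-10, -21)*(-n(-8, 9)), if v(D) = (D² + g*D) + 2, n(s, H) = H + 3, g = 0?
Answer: -5148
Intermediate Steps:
n(s, H) = 3 + H
v(D) = 2 + D² (v(D) = (D² + 0*D) + 2 = (D² + 0) + 2 = D² + 2 = 2 + D²)
q(t, G) = -12 + G² (q(t, G) = -14 + (2 + G²) = -12 + G²)
q(-10, -21)*(-n(-8, 9)) = (-12 + (-21)²)*(-(3 + 9)) = (-12 + 441)*(-1*12) = 429*(-12) = -5148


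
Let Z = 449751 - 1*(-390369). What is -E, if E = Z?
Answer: -840120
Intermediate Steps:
Z = 840120 (Z = 449751 + 390369 = 840120)
E = 840120
-E = -1*840120 = -840120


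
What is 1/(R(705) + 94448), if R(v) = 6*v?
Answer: 1/98678 ≈ 1.0134e-5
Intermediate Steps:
1/(R(705) + 94448) = 1/(6*705 + 94448) = 1/(4230 + 94448) = 1/98678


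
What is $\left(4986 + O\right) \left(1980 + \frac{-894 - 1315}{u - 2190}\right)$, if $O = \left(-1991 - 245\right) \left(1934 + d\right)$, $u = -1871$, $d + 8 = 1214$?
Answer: $- \frac{56430045145406}{4061} \approx -1.3896 \cdot 10^{10}$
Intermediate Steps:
$d = 1206$ ($d = -8 + 1214 = 1206$)
$O = -7021040$ ($O = \left(-1991 - 245\right) \left(1934 + 1206\right) = \left(-2236\right) 3140 = -7021040$)
$\left(4986 + O\right) \left(1980 + \frac{-894 - 1315}{u - 2190}\right) = \left(4986 - 7021040\right) \left(1980 + \frac{-894 - 1315}{-1871 - 2190}\right) = - 7016054 \left(1980 - \frac{2209}{-4061}\right) = - 7016054 \left(1980 - - \frac{2209}{4061}\right) = - 7016054 \left(1980 + \frac{2209}{4061}\right) = \left(-7016054\right) \frac{8042989}{4061} = - \frac{56430045145406}{4061}$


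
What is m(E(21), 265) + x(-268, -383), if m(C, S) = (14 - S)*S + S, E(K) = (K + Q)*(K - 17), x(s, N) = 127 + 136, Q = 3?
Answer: -65987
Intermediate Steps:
x(s, N) = 263
E(K) = (-17 + K)*(3 + K) (E(K) = (K + 3)*(K - 17) = (3 + K)*(-17 + K) = (-17 + K)*(3 + K))
m(C, S) = S + S*(14 - S) (m(C, S) = S*(14 - S) + S = S + S*(14 - S))
m(E(21), 265) + x(-268, -383) = 265*(15 - 1*265) + 263 = 265*(15 - 265) + 263 = 265*(-250) + 263 = -66250 + 263 = -65987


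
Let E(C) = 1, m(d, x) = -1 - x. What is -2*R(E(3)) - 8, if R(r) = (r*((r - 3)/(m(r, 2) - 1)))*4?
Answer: -12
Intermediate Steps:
R(r) = 4*r*(¾ - r/4) (R(r) = (r*((r - 3)/((-1 - 1*2) - 1)))*4 = (r*((-3 + r)/((-1 - 2) - 1)))*4 = (r*((-3 + r)/(-3 - 1)))*4 = (r*((-3 + r)/(-4)))*4 = (r*((-3 + r)*(-¼)))*4 = (r*(¾ - r/4))*4 = 4*r*(¾ - r/4))
-2*R(E(3)) - 8 = -2*(3 - 1*1) - 8 = -2*(3 - 1) - 8 = -2*2 - 8 = -4 - 8 = -12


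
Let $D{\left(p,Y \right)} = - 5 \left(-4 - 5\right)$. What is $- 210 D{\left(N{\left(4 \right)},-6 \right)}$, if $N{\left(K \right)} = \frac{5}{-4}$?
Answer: $-9450$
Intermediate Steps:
$N{\left(K \right)} = - \frac{5}{4}$ ($N{\left(K \right)} = 5 \left(- \frac{1}{4}\right) = - \frac{5}{4}$)
$D{\left(p,Y \right)} = 45$ ($D{\left(p,Y \right)} = \left(-5\right) \left(-9\right) = 45$)
$- 210 D{\left(N{\left(4 \right)},-6 \right)} = \left(-210\right) 45 = -9450$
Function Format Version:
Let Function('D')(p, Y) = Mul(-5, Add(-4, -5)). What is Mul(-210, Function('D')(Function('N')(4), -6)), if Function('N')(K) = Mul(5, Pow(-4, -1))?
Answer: -9450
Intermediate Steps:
Function('N')(K) = Rational(-5, 4) (Function('N')(K) = Mul(5, Rational(-1, 4)) = Rational(-5, 4))
Function('D')(p, Y) = 45 (Function('D')(p, Y) = Mul(-5, -9) = 45)
Mul(-210, Function('D')(Function('N')(4), -6)) = Mul(-210, 45) = -9450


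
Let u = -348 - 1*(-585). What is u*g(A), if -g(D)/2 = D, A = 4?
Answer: -1896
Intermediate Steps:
g(D) = -2*D
u = 237 (u = -348 + 585 = 237)
u*g(A) = 237*(-2*4) = 237*(-8) = -1896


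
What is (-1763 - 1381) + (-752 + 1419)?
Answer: -2477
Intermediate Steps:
(-1763 - 1381) + (-752 + 1419) = -3144 + 667 = -2477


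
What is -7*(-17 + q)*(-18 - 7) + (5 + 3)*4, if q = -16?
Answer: -5743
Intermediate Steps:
-7*(-17 + q)*(-18 - 7) + (5 + 3)*4 = -7*(-17 - 16)*(-18 - 7) + (5 + 3)*4 = -(-231)*(-25) + 8*4 = -7*825 + 32 = -5775 + 32 = -5743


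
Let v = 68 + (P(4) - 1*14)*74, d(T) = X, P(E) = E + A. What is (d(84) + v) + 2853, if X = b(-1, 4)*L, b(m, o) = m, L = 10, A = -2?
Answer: 2023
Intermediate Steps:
P(E) = -2 + E (P(E) = E - 2 = -2 + E)
X = -10 (X = -1*10 = -10)
d(T) = -10
v = -820 (v = 68 + ((-2 + 4) - 1*14)*74 = 68 + (2 - 14)*74 = 68 - 12*74 = 68 - 888 = -820)
(d(84) + v) + 2853 = (-10 - 820) + 2853 = -830 + 2853 = 2023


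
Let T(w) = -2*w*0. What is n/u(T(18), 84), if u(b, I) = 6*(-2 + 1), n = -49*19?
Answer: 931/6 ≈ 155.17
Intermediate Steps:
n = -931
T(w) = 0
u(b, I) = -6 (u(b, I) = 6*(-1) = -6)
n/u(T(18), 84) = -931/(-6) = -931*(-1/6) = 931/6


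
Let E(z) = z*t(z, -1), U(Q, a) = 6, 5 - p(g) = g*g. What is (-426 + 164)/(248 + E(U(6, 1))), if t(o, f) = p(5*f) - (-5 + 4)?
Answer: -131/67 ≈ -1.9552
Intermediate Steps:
p(g) = 5 - g² (p(g) = 5 - g*g = 5 - g²)
t(o, f) = 6 - 25*f² (t(o, f) = (5 - (5*f)²) - (-5 + 4) = (5 - 25*f²) - 1*(-1) = (5 - 25*f²) + 1 = 6 - 25*f²)
E(z) = -19*z (E(z) = z*(6 - 25*(-1)²) = z*(6 - 25*1) = z*(6 - 25) = z*(-19) = -19*z)
(-426 + 164)/(248 + E(U(6, 1))) = (-426 + 164)/(248 - 19*6) = -262/(248 - 114) = -262/134 = -262*1/134 = -131/67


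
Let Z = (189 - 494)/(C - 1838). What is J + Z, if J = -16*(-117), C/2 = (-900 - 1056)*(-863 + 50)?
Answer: 5950372591/3178618 ≈ 1872.0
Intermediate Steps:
C = 3180456 (C = 2*((-900 - 1056)*(-863 + 50)) = 2*(-1956*(-813)) = 2*1590228 = 3180456)
Z = -305/3178618 (Z = (189 - 494)/(3180456 - 1838) = -305/3178618 ≈ -9.5954e-5)
J = 1872
J + Z = 1872 - 305/3178618 = 5950372591/3178618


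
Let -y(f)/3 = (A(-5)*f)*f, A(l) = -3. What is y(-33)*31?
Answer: 303831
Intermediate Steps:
y(f) = 9*f² (y(f) = -3*(-3*f)*f = -(-9)*f² = 9*f²)
y(-33)*31 = (9*(-33)²)*31 = (9*1089)*31 = 9801*31 = 303831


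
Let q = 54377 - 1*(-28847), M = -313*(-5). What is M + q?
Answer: 84789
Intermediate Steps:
M = 1565
q = 83224 (q = 54377 + 28847 = 83224)
M + q = 1565 + 83224 = 84789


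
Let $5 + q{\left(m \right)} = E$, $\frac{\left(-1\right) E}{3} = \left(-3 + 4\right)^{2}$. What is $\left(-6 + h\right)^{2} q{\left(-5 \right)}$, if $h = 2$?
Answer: $-128$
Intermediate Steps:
$E = -3$ ($E = - 3 \left(-3 + 4\right)^{2} = - 3 \cdot 1^{2} = \left(-3\right) 1 = -3$)
$q{\left(m \right)} = -8$ ($q{\left(m \right)} = -5 - 3 = -8$)
$\left(-6 + h\right)^{2} q{\left(-5 \right)} = \left(-6 + 2\right)^{2} \left(-8\right) = \left(-4\right)^{2} \left(-8\right) = 16 \left(-8\right) = -128$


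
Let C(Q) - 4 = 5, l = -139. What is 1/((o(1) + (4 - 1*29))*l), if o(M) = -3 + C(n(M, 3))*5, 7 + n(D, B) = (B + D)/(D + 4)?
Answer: -1/2363 ≈ -0.00042319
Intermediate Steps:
n(D, B) = -7 + (B + D)/(4 + D) (n(D, B) = -7 + (B + D)/(D + 4) = -7 + (B + D)/(4 + D))
C(Q) = 9 (C(Q) = 4 + 5 = 9)
o(M) = 42 (o(M) = -3 + 9*5 = -3 + 45 = 42)
1/((o(1) + (4 - 1*29))*l) = 1/((42 + (4 - 1*29))*(-139)) = 1/((42 + (4 - 29))*(-139)) = 1/((42 - 25)*(-139)) = 1/(17*(-139)) = 1/(-2363) = -1/2363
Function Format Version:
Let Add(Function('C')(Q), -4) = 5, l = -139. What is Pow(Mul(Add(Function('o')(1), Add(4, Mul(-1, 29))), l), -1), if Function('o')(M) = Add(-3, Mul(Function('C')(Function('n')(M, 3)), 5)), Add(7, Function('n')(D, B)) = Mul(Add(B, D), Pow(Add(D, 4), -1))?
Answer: Rational(-1, 2363) ≈ -0.00042319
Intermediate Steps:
Function('n')(D, B) = Add(-7, Mul(Pow(Add(4, D), -1), Add(B, D))) (Function('n')(D, B) = Add(-7, Mul(Add(B, D), Pow(Add(D, 4), -1))) = Add(-7, Mul(Add(B, D), Pow(Add(4, D), -1))) = Add(-7, Mul(Pow(Add(4, D), -1), Add(B, D))))
Function('C')(Q) = 9 (Function('C')(Q) = Add(4, 5) = 9)
Function('o')(M) = 42 (Function('o')(M) = Add(-3, Mul(9, 5)) = Add(-3, 45) = 42)
Pow(Mul(Add(Function('o')(1), Add(4, Mul(-1, 29))), l), -1) = Pow(Mul(Add(42, Add(4, Mul(-1, 29))), -139), -1) = Pow(Mul(Add(42, Add(4, -29)), -139), -1) = Pow(Mul(Add(42, -25), -139), -1) = Pow(Mul(17, -139), -1) = Pow(-2363, -1) = Rational(-1, 2363)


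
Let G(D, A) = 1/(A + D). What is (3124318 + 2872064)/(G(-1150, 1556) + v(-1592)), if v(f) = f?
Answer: -2434531092/646351 ≈ -3766.6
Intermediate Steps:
(3124318 + 2872064)/(G(-1150, 1556) + v(-1592)) = (3124318 + 2872064)/(1/(1556 - 1150) - 1592) = 5996382/(1/406 - 1592) = 5996382/(-646351/406) = 5996382*(-406/646351) = -2434531092/646351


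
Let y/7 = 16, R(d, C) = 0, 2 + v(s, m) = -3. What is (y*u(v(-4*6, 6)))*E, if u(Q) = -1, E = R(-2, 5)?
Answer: 0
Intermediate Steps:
v(s, m) = -5 (v(s, m) = -2 - 3 = -5)
E = 0
y = 112 (y = 7*16 = 112)
(y*u(v(-4*6, 6)))*E = (112*(-1))*0 = -112*0 = 0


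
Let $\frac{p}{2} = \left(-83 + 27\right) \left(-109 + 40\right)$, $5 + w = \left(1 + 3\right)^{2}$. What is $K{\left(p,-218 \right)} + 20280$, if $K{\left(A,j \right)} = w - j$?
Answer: $20509$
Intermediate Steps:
$w = 11$ ($w = -5 + \left(1 + 3\right)^{2} = -5 + 4^{2} = -5 + 16 = 11$)
$p = 7728$ ($p = 2 \left(-83 + 27\right) \left(-109 + 40\right) = 2 \left(\left(-56\right) \left(-69\right)\right) = 2 \cdot 3864 = 7728$)
$K{\left(A,j \right)} = 11 - j$
$K{\left(p,-218 \right)} + 20280 = \left(11 - -218\right) + 20280 = \left(11 + 218\right) + 20280 = 229 + 20280 = 20509$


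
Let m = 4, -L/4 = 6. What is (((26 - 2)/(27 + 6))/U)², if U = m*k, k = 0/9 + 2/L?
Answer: 576/121 ≈ 4.7603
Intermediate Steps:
L = -24 (L = -4*6 = -24)
k = -1/12 (k = 0/9 + 2/(-24) = 0*(⅑) + 2*(-1/24) = 0 - 1/12 = -1/12 ≈ -0.083333)
U = -⅓ (U = 4*(-1/12) = -⅓ ≈ -0.33333)
(((26 - 2)/(27 + 6))/U)² = (((26 - 2)/(27 + 6))/(-⅓))² = ((24/33)*(-3))² = ((24*(1/33))*(-3))² = ((8/11)*(-3))² = (-24/11)² = 576/121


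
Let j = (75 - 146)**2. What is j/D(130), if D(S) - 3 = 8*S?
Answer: 5041/1043 ≈ 4.8332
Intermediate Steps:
D(S) = 3 + 8*S
j = 5041 (j = (-71)**2 = 5041)
j/D(130) = 5041/(3 + 8*130) = 5041/(3 + 1040) = 5041/1043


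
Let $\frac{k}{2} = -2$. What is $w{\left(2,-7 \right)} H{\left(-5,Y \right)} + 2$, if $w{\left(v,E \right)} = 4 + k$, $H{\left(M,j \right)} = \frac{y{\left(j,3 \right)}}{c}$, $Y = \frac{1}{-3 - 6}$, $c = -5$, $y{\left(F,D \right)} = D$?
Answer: $2$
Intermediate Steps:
$k = -4$ ($k = 2 \left(-2\right) = -4$)
$Y = - \frac{1}{9}$ ($Y = \frac{1}{-9} = - \frac{1}{9} \approx -0.11111$)
$H{\left(M,j \right)} = - \frac{3}{5}$ ($H{\left(M,j \right)} = \frac{3}{-5} = 3 \left(- \frac{1}{5}\right) = - \frac{3}{5}$)
$w{\left(v,E \right)} = 0$ ($w{\left(v,E \right)} = 4 - 4 = 0$)
$w{\left(2,-7 \right)} H{\left(-5,Y \right)} + 2 = 0 \left(- \frac{3}{5}\right) + 2 = 0 + 2 = 2$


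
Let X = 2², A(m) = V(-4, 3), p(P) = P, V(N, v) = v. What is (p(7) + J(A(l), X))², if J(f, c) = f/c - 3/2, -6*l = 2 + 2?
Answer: 625/16 ≈ 39.063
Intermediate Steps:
l = -⅔ (l = -(2 + 2)/6 = -⅙*4 = -⅔ ≈ -0.66667)
A(m) = 3
X = 4
J(f, c) = -3/2 + f/c (J(f, c) = f/c - 3*½ = f/c - 3/2 = -3/2 + f/c)
(p(7) + J(A(l), X))² = (7 + (-3/2 + 3/4))² = (7 + (-3/2 + 3*(¼)))² = (7 + (-3/2 + ¾))² = (7 - ¾)² = (25/4)² = 625/16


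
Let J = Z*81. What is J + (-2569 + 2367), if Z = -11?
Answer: -1093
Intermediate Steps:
J = -891 (J = -11*81 = -891)
J + (-2569 + 2367) = -891 + (-2569 + 2367) = -891 - 202 = -1093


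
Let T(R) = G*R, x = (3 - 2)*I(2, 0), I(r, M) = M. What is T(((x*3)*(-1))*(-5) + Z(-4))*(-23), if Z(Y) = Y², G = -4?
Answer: 1472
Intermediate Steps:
x = 0 (x = (3 - 2)*0 = 1*0 = 0)
T(R) = -4*R
T(((x*3)*(-1))*(-5) + Z(-4))*(-23) = -4*(((0*3)*(-1))*(-5) + (-4)²)*(-23) = -4*((0*(-1))*(-5) + 16)*(-23) = -4*(0*(-5) + 16)*(-23) = -4*(0 + 16)*(-23) = -4*16*(-23) = -64*(-23) = 1472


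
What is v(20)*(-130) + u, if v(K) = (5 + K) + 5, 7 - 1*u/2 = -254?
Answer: -3378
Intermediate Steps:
u = 522 (u = 14 - 2*(-254) = 14 + 508 = 522)
v(K) = 10 + K
v(20)*(-130) + u = (10 + 20)*(-130) + 522 = 30*(-130) + 522 = -3900 + 522 = -3378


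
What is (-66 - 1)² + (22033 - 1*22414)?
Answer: 4108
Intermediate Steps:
(-66 - 1)² + (22033 - 1*22414) = (-67)² + (22033 - 22414) = 4489 - 381 = 4108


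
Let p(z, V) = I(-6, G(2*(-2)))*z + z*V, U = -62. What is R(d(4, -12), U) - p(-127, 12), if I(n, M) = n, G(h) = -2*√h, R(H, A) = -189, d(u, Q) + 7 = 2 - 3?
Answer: 573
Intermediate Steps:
d(u, Q) = -8 (d(u, Q) = -7 + (2 - 3) = -7 - 1 = -8)
p(z, V) = -6*z + V*z (p(z, V) = -6*z + z*V = -6*z + V*z)
R(d(4, -12), U) - p(-127, 12) = -189 - (-127)*(-6 + 12) = -189 - (-127)*6 = -189 - 1*(-762) = -189 + 762 = 573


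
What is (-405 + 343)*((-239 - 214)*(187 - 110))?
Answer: 2162622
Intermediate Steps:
(-405 + 343)*((-239 - 214)*(187 - 110)) = -(-28086)*77 = -62*(-34881) = 2162622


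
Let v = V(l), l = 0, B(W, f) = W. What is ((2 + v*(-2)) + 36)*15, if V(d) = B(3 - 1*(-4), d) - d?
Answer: 360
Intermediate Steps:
V(d) = 7 - d (V(d) = (3 - 1*(-4)) - d = (3 + 4) - d = 7 - d)
v = 7 (v = 7 - 1*0 = 7 + 0 = 7)
((2 + v*(-2)) + 36)*15 = ((2 + 7*(-2)) + 36)*15 = ((2 - 14) + 36)*15 = (-12 + 36)*15 = 24*15 = 360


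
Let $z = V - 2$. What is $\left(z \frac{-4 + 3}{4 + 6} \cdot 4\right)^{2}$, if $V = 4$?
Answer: $\frac{16}{25} \approx 0.64$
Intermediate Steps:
$z = 2$ ($z = 4 - 2 = 2$)
$\left(z \frac{-4 + 3}{4 + 6} \cdot 4\right)^{2} = \left(2 \frac{-4 + 3}{4 + 6} \cdot 4\right)^{2} = \left(2 \left(- \frac{1}{10}\right) 4\right)^{2} = \left(\left(- \frac{1}{5}\right) 4\right)^{2} = \left(- \frac{4}{5}\right)^{2} = \frac{16}{25}$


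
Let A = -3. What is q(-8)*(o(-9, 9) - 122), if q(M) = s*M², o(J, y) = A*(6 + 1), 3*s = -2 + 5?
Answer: -9152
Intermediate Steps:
s = 1 (s = (-2 + 5)/3 = (⅓)*3 = 1)
o(J, y) = -21 (o(J, y) = -3*(6 + 1) = -3*7 = -21)
q(M) = M² (q(M) = 1*M² = M²)
q(-8)*(o(-9, 9) - 122) = (-8)²*(-21 - 122) = 64*(-143) = -9152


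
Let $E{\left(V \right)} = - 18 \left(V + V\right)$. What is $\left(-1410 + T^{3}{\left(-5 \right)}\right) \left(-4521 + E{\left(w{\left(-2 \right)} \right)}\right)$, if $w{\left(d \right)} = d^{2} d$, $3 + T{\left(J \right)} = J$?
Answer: $8135826$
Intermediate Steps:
$T{\left(J \right)} = -3 + J$
$w{\left(d \right)} = d^{3}$
$E{\left(V \right)} = - 36 V$ ($E{\left(V \right)} = - 18 \cdot 2 V = - 36 V$)
$\left(-1410 + T^{3}{\left(-5 \right)}\right) \left(-4521 + E{\left(w{\left(-2 \right)} \right)}\right) = \left(-1410 + \left(-3 - 5\right)^{3}\right) \left(-4521 - 36 \left(-2\right)^{3}\right) = \left(-1410 + \left(-8\right)^{3}\right) \left(-4521 - -288\right) = \left(-1410 - 512\right) \left(-4521 + 288\right) = \left(-1922\right) \left(-4233\right) = 8135826$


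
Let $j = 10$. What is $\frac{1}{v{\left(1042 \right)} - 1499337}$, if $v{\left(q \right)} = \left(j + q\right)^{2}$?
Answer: $- \frac{1}{392633} \approx -2.5469 \cdot 10^{-6}$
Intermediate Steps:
$v{\left(q \right)} = \left(10 + q\right)^{2}$
$\frac{1}{v{\left(1042 \right)} - 1499337} = \frac{1}{\left(10 + 1042\right)^{2} - 1499337} = \frac{1}{1052^{2} - 1499337} = \frac{1}{1106704 - 1499337} = \frac{1}{-392633} = - \frac{1}{392633}$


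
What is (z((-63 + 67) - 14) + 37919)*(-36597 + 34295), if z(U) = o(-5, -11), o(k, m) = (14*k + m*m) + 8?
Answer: -87425356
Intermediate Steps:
o(k, m) = 8 + m² + 14*k (o(k, m) = (14*k + m²) + 8 = (m² + 14*k) + 8 = 8 + m² + 14*k)
z(U) = 59 (z(U) = 8 + (-11)² + 14*(-5) = 8 + 121 - 70 = 59)
(z((-63 + 67) - 14) + 37919)*(-36597 + 34295) = (59 + 37919)*(-36597 + 34295) = 37978*(-2302) = -87425356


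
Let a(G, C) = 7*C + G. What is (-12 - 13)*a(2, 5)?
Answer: -925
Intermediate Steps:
a(G, C) = G + 7*C
(-12 - 13)*a(2, 5) = (-12 - 13)*(2 + 7*5) = -25*(2 + 35) = -25*37 = -925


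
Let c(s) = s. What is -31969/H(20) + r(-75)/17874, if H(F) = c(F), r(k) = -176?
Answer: -285708713/178740 ≈ -1598.5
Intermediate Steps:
H(F) = F
-31969/H(20) + r(-75)/17874 = -31969/20 - 176/17874 = -31969*1/20 - 176*1/17874 = -31969/20 - 88/8937 = -285708713/178740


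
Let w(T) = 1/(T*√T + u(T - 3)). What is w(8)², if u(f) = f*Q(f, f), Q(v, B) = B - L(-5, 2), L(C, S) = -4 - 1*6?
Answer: 6137/26142769 - 2400*√2/26142769 ≈ 0.00010492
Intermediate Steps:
L(C, S) = -10 (L(C, S) = -4 - 6 = -10)
Q(v, B) = 10 + B (Q(v, B) = B - 1*(-10) = B + 10 = 10 + B)
u(f) = f*(10 + f)
w(T) = 1/(T^(3/2) + (-3 + T)*(7 + T)) (w(T) = 1/(T*√T + (T - 3)*(10 + (T - 3))) = 1/(T^(3/2) + (-3 + T)*(10 + (-3 + T))) = 1/(T^(3/2) + (-3 + T)*(7 + T)))
w(8)² = (1/(8^(3/2) + (-3 + 8)*(7 + 8)))² = (1/(16*√2 + 5*15))² = (1/(16*√2 + 75))² = (1/(75 + 16*√2))² = (75 + 16*√2)⁻²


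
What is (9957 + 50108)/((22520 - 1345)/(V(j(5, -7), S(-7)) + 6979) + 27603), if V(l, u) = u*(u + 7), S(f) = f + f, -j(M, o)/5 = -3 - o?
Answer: 60725715/27909658 ≈ 2.1758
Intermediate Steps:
j(M, o) = 15 + 5*o (j(M, o) = -5*(-3 - o) = 15 + 5*o)
S(f) = 2*f
V(l, u) = u*(7 + u)
(9957 + 50108)/((22520 - 1345)/(V(j(5, -7), S(-7)) + 6979) + 27603) = (9957 + 50108)/((22520 - 1345)/((2*(-7))*(7 + 2*(-7)) + 6979) + 27603) = 60065/(21175/(-14*(7 - 14) + 6979) + 27603) = 60065/(21175/(-14*(-7) + 6979) + 27603) = 60065/(21175/(98 + 6979) + 27603) = 60065/(21175/7077 + 27603) = 60065/(21175*(1/7077) + 27603) = 60065/(3025/1011 + 27603) = 60065/(27909658/1011) = 60065*(1011/27909658) = 60725715/27909658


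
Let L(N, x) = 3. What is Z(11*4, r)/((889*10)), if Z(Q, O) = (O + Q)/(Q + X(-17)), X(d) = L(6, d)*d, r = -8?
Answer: -18/31115 ≈ -0.00057850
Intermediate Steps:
X(d) = 3*d
Z(Q, O) = (O + Q)/(-51 + Q) (Z(Q, O) = (O + Q)/(Q + 3*(-17)) = (O + Q)/(Q - 51) = (O + Q)/(-51 + Q))
Z(11*4, r)/((889*10)) = ((-8 + 11*4)/(-51 + 11*4))/((889*10)) = ((-8 + 44)/(-51 + 44))/8890 = (36/(-7))*(1/8890) = -⅐*36*(1/8890) = -36/7*1/8890 = -18/31115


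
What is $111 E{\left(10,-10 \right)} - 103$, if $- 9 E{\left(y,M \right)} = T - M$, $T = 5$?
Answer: $-288$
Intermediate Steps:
$E{\left(y,M \right)} = - \frac{5}{9} + \frac{M}{9}$ ($E{\left(y,M \right)} = - \frac{5 - M}{9} = - \frac{5}{9} + \frac{M}{9}$)
$111 E{\left(10,-10 \right)} - 103 = 111 \left(- \frac{5}{9} + \frac{1}{9} \left(-10\right)\right) - 103 = 111 \left(- \frac{5}{9} - \frac{10}{9}\right) - 103 = 111 \left(- \frac{5}{3}\right) - 103 = -185 - 103 = -288$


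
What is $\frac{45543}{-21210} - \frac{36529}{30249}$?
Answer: $- \frac{717470099}{213860430} \approx -3.3549$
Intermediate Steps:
$\frac{45543}{-21210} - \frac{36529}{30249} = 45543 \left(- \frac{1}{21210}\right) - \frac{36529}{30249} = - \frac{15181}{7070} - \frac{36529}{30249} = - \frac{717470099}{213860430}$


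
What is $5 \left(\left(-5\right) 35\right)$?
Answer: $-875$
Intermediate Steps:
$5 \left(\left(-5\right) 35\right) = 5 \left(-175\right) = -875$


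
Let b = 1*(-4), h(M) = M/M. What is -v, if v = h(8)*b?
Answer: 4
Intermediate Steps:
h(M) = 1
b = -4
v = -4 (v = 1*(-4) = -4)
-v = -1*(-4) = 4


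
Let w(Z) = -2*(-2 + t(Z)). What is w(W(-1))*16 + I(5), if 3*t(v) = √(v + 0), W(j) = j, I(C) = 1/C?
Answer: 321/5 - 32*I/3 ≈ 64.2 - 10.667*I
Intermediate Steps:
t(v) = √v/3 (t(v) = √(v + 0)/3 = √v/3)
w(Z) = 4 - 2*√Z/3 (w(Z) = -2*(-2 + √Z/3) = 4 - 2*√Z/3)
w(W(-1))*16 + I(5) = (4 - 2*I/3)*16 + 1/5 = (4 - 2*I/3)*16 + ⅕ = (64 - 32*I/3) + ⅕ = 321/5 - 32*I/3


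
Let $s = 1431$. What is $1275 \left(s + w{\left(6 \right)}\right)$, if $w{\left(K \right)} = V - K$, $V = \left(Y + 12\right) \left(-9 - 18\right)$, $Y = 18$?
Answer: $784125$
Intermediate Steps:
$V = -810$ ($V = \left(18 + 12\right) \left(-9 - 18\right) = 30 \left(-27\right) = -810$)
$w{\left(K \right)} = -810 - K$
$1275 \left(s + w{\left(6 \right)}\right) = 1275 \left(1431 - 816\right) = 1275 \cdot 615 = 784125$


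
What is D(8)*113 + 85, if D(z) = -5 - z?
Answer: -1384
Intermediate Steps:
D(8)*113 + 85 = (-5 - 1*8)*113 + 85 = (-5 - 8)*113 + 85 = -13*113 + 85 = -1469 + 85 = -1384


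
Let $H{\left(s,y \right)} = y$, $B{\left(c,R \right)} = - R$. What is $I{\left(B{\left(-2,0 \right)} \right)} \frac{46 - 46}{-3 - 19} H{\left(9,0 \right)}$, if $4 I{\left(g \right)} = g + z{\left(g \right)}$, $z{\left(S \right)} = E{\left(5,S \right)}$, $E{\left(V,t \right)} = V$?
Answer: $0$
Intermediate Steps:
$z{\left(S \right)} = 5$
$I{\left(g \right)} = \frac{5}{4} + \frac{g}{4}$ ($I{\left(g \right)} = \frac{g + 5}{4} = \frac{5 + g}{4} = \frac{5}{4} + \frac{g}{4}$)
$I{\left(B{\left(-2,0 \right)} \right)} \frac{46 - 46}{-3 - 19} H{\left(9,0 \right)} = \left(\frac{5}{4} + \frac{\left(-1\right) 0}{4}\right) \frac{46 - 46}{-3 - 19} \cdot 0 = \left(\frac{5}{4} + \frac{1}{4} \cdot 0\right) \frac{0}{-22} \cdot 0 = \left(\frac{5}{4} + 0\right) 0 \left(- \frac{1}{22}\right) 0 = \frac{5}{4} \cdot 0 \cdot 0 = 0 \cdot 0 = 0$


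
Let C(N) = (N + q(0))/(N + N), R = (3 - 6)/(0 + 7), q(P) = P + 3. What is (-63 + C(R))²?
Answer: 4356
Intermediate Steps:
q(P) = 3 + P
R = -3/7 ≈ -0.42857
C(N) = (3 + N)/(2*N) (C(N) = (N + (3 + 0))/(N + N) = (N + 3)/((2*N)) = (3 + N)*(1/(2*N)) = (3 + N)/(2*N))
(-63 + C(R))² = (-63 + (3 - 3/7)/(2*(-3/7)))² = (-63 + (½)*(-7/3)*(18/7))² = (-63 - 3)² = (-66)² = 4356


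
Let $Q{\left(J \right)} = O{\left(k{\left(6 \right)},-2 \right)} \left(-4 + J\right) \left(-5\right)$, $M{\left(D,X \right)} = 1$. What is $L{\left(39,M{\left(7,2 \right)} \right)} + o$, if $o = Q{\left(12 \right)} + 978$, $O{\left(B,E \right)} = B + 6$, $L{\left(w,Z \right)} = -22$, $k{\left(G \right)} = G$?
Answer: $476$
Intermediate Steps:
$O{\left(B,E \right)} = 6 + B$
$Q{\left(J \right)} = 240 - 60 J$ ($Q{\left(J \right)} = \left(6 + 6\right) \left(-4 + J\right) \left(-5\right) = 12 \left(-4 + J\right) \left(-5\right) = \left(-48 + 12 J\right) \left(-5\right) = 240 - 60 J$)
$o = 498$ ($o = \left(240 - 720\right) + 978 = -480 + 978 = 498$)
$L{\left(39,M{\left(7,2 \right)} \right)} + o = -22 + 498 = 476$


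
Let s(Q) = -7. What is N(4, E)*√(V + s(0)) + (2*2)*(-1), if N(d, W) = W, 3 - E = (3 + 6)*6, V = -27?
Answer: -4 - 51*I*√34 ≈ -4.0 - 297.38*I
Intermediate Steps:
E = -51 (E = 3 - (3 + 6)*6 = 3 - 9*6 = 3 - 1*54 = 3 - 54 = -51)
N(4, E)*√(V + s(0)) + (2*2)*(-1) = -51*√(-27 - 7) + (2*2)*(-1) = -51*I*√34 + 4*(-1) = -51*I*√34 - 4 = -4 - 51*I*√34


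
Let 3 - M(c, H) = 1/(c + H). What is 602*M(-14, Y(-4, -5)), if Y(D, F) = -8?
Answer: 20167/11 ≈ 1833.4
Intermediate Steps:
M(c, H) = 3 - 1/(H + c) (M(c, H) = 3 - 1/(c + H) = 3 - 1/(H + c))
602*M(-14, Y(-4, -5)) = 602*((-1 + 3*(-8) + 3*(-14))/(-8 - 14)) = 602*((-1 - 24 - 42)/(-22)) = 602*(-1/22*(-67)) = 602*(67/22) = 20167/11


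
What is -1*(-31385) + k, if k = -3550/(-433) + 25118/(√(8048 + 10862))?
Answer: 13593255/433 + 12559*√18910/9455 ≈ 31576.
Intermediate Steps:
k = 3550/433 + 12559*√18910/9455 (k = -3550*(-1/433) + 25118/(√18910) = 3550/433 + 25118*(√18910/18910) = 3550/433 + 12559*√18910/9455 ≈ 190.86)
-1*(-31385) + k = -1*(-31385) + (3550/433 + 12559*√18910/9455) = 31385 + (3550/433 + 12559*√18910/9455) = 13593255/433 + 12559*√18910/9455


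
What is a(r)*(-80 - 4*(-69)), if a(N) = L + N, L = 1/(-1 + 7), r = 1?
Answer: 686/3 ≈ 228.67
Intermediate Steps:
L = ⅙ (L = 1/6 = ⅙ ≈ 0.16667)
a(N) = ⅙ + N
a(r)*(-80 - 4*(-69)) = (⅙ + 1)*(-80 - 4*(-69)) = 7*(-80 + 276)/6 = (7/6)*196 = 686/3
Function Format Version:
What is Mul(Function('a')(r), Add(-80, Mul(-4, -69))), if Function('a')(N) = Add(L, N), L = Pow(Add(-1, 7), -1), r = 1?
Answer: Rational(686, 3) ≈ 228.67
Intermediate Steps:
L = Rational(1, 6) (L = Pow(6, -1) = Rational(1, 6) ≈ 0.16667)
Function('a')(N) = Add(Rational(1, 6), N)
Mul(Function('a')(r), Add(-80, Mul(-4, -69))) = Mul(Add(Rational(1, 6), 1), Add(-80, Mul(-4, -69))) = Mul(Rational(7, 6), Add(-80, 276)) = Mul(Rational(7, 6), 196) = Rational(686, 3)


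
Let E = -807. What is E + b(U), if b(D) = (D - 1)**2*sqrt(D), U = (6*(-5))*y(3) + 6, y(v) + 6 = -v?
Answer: -807 + 151250*sqrt(69) ≈ 1.2556e+6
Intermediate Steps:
y(v) = -6 - v
U = 276 (U = (6*(-5))*(-6 - 1*3) + 6 = -30*(-6 - 3) + 6 = -30*(-9) + 6 = 270 + 6 = 276)
b(D) = sqrt(D)*(-1 + D)**2 (b(D) = (-1 + D)**2*sqrt(D) = sqrt(D)*(-1 + D)**2)
E + b(U) = -807 + sqrt(276)*(-1 + 276)**2 = -807 + (2*sqrt(69))*275**2 = -807 + (2*sqrt(69))*75625 = -807 + 151250*sqrt(69)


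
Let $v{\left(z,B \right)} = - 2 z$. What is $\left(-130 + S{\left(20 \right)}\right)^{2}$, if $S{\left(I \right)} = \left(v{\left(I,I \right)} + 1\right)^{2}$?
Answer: $1934881$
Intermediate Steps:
$S{\left(I \right)} = \left(1 - 2 I\right)^{2}$ ($S{\left(I \right)} = \left(- 2 I + 1\right)^{2} = \left(1 - 2 I\right)^{2}$)
$\left(-130 + S{\left(20 \right)}\right)^{2} = \left(-130 + \left(-1 + 2 \cdot 20\right)^{2}\right)^{2} = \left(-130 + \left(-1 + 40\right)^{2}\right)^{2} = \left(-130 + 39^{2}\right)^{2} = \left(-130 + 1521\right)^{2} = 1391^{2} = 1934881$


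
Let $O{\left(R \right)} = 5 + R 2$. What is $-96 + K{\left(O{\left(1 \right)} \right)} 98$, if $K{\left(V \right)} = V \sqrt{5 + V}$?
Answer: $-96 + 1372 \sqrt{3} \approx 2280.4$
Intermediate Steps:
$O{\left(R \right)} = 5 + 2 R$
$-96 + K{\left(O{\left(1 \right)} \right)} 98 = -96 + \left(5 + 2 \cdot 1\right) \sqrt{5 + \left(5 + 2 \cdot 1\right)} 98 = -96 + \left(5 + 2\right) \sqrt{5 + \left(5 + 2\right)} 98 = -96 + 7 \sqrt{5 + 7} \cdot 98 = -96 + 7 \sqrt{12} \cdot 98 = -96 + 7 \cdot 2 \sqrt{3} \cdot 98 = -96 + 14 \sqrt{3} \cdot 98 = -96 + 1372 \sqrt{3}$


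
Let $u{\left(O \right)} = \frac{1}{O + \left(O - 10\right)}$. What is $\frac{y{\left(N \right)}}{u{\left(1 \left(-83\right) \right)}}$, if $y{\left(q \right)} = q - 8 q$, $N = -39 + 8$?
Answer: $-38192$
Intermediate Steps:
$u{\left(O \right)} = \frac{1}{-10 + 2 O}$ ($u{\left(O \right)} = \frac{1}{O + \left(-10 + O\right)} = \frac{1}{-10 + 2 O}$)
$N = -31$
$y{\left(q \right)} = - 7 q$
$\frac{y{\left(N \right)}}{u{\left(1 \left(-83\right) \right)}} = \frac{\left(-7\right) \left(-31\right)}{\frac{1}{2} \frac{1}{-5 + 1 \left(-83\right)}} = \frac{217}{\frac{1}{2} \frac{1}{-5 - 83}} = \frac{217}{\frac{1}{2} \frac{1}{-88}} = \frac{217}{\frac{1}{2} \left(- \frac{1}{88}\right)} = \frac{217}{- \frac{1}{176}} = 217 \left(-176\right) = -38192$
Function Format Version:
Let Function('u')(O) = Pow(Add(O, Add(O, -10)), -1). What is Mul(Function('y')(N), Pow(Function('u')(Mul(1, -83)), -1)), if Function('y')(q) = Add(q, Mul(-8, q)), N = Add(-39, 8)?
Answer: -38192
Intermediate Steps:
Function('u')(O) = Pow(Add(-10, Mul(2, O)), -1) (Function('u')(O) = Pow(Add(O, Add(-10, O)), -1) = Pow(Add(-10, Mul(2, O)), -1))
N = -31
Function('y')(q) = Mul(-7, q)
Mul(Function('y')(N), Pow(Function('u')(Mul(1, -83)), -1)) = Mul(Mul(-7, -31), Pow(Mul(Rational(1, 2), Pow(Add(-5, Mul(1, -83)), -1)), -1)) = Mul(217, Pow(Mul(Rational(1, 2), Pow(Add(-5, -83), -1)), -1)) = Mul(217, Pow(Mul(Rational(1, 2), Pow(-88, -1)), -1)) = Mul(217, Pow(Mul(Rational(1, 2), Rational(-1, 88)), -1)) = Mul(217, Pow(Rational(-1, 176), -1)) = Mul(217, -176) = -38192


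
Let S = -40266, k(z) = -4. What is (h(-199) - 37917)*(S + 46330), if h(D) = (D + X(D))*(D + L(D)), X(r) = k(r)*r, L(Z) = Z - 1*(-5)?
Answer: -1652670432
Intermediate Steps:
L(Z) = 5 + Z (L(Z) = Z + 5 = 5 + Z)
X(r) = -4*r
h(D) = -3*D*(5 + 2*D) (h(D) = (D - 4*D)*(D + (5 + D)) = (-3*D)*(5 + 2*D) = -3*D*(5 + 2*D))
(h(-199) - 37917)*(S + 46330) = (3*(-199)*(-5 - 2*(-199)) - 37917)*(-40266 + 46330) = (3*(-199)*(-5 + 398) - 37917)*6064 = (3*(-199)*393 - 37917)*6064 = (-234621 - 37917)*6064 = -272538*6064 = -1652670432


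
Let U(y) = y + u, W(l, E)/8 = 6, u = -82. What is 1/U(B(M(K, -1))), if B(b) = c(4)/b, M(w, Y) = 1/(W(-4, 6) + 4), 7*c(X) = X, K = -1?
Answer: -7/366 ≈ -0.019126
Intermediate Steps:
W(l, E) = 48 (W(l, E) = 8*6 = 48)
c(X) = X/7
M(w, Y) = 1/52 (M(w, Y) = 1/(48 + 4) = 1/52)
B(b) = 4/(7*b) (B(b) = ((⅐)*4)/b = 4/(7*b))
U(y) = -82 + y (U(y) = y - 82 = -82 + y)
1/U(B(M(K, -1))) = 1/(-82 + 4/(7*(1/52))) = 1/(-82 + (4/7)*52) = 1/(-82 + 208/7) = 1/(-366/7) = -7/366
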